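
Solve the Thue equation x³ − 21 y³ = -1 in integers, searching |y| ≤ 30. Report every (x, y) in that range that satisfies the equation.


The equation is x³ - 21y³ = -1. For fixed y, x³ = 21·y³ − 1, so a solution requires the RHS to be a perfect cube.
Strategy: iterate y from -30 to 30, compute RHS = 21·y³ − 1, and check whether it is a (positive or negative) perfect cube.
Check small values of y:
  y = 0: RHS = -1 = (-1)³ ⇒ x = -1 works.
  y = 1: RHS = 20 is not a perfect cube.
  y = -1: RHS = -22 is not a perfect cube.
  y = 2: RHS = 167 is not a perfect cube.
  y = -2: RHS = -169 is not a perfect cube.
  y = 3: RHS = 566 is not a perfect cube.
  y = -3: RHS = -568 is not a perfect cube.
Continuing the search up to |y| = 30 finds no further solutions beyond those listed.
Collected solutions: (-1, 0).

Solutions (with |y| ≤ 30): (-1, 0).


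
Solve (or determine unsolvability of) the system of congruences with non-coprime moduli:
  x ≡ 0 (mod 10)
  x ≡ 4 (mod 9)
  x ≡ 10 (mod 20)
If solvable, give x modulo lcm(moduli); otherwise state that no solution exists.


Moduli 10, 9, 20 are not pairwise coprime, so CRT works modulo lcm(m_i) when all pairwise compatibility conditions hold.
Pairwise compatibility: gcd(m_i, m_j) must divide a_i - a_j for every pair.
Merge one congruence at a time:
  Start: x ≡ 0 (mod 10).
  Combine with x ≡ 4 (mod 9): gcd(10, 9) = 1; 4 - 0 = 4, which IS divisible by 1, so compatible.
    Write x = 0 + 10·t and substitute into x ≡ 4 (mod 9): 10·t ≡ 4 − 0 = 4 (mod 9).
    Reduce coefficients mod 9: 1·t ≡ 4 (mod 9).
    So t ≡ 4 (mod 9).
    Then x = 0 + 10·4 = 40, valid modulo lcm(10, 9) = 90: x ≡ 40 (mod 90).
  Combine with x ≡ 10 (mod 20): gcd(90, 20) = 10; 10 - 40 = -30, which IS divisible by 10, so compatible.
    Write x = 40 + 90·t and substitute into x ≡ 10 (mod 20): 90·t ≡ 10 − 40 = -30 (mod 20).
    Divide the congruence (and modulus) by g = 10: 9·t ≡ -3 (mod 2).
    Reduce coefficients mod 2: 1·t ≡ 1 (mod 2).
    So t ≡ 1 (mod 2).
    Then x = 40 + 90·1 = 130, valid modulo lcm(90, 20) = 180: x ≡ 130 (mod 180).
Verify: 130 mod 10 = 0, 130 mod 9 = 4, 130 mod 20 = 10.

x ≡ 130 (mod 180).


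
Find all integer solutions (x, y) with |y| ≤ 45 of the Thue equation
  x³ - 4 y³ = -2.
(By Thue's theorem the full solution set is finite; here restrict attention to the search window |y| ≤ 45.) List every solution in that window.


The equation is x³ - 4y³ = -2. For fixed y, x³ = 4·y³ − 2, so a solution requires the RHS to be a perfect cube.
Strategy: iterate y from -45 to 45, compute RHS = 4·y³ − 2, and check whether it is a (positive or negative) perfect cube.
Check small values of y:
  y = 0: RHS = -2 is not a perfect cube.
  y = 1: RHS = 2 is not a perfect cube.
  y = -1: RHS = -6 is not a perfect cube.
  y = 2: RHS = 30 is not a perfect cube.
  y = -2: RHS = -34 is not a perfect cube.
  y = 3: RHS = 106 is not a perfect cube.
  y = -3: RHS = -110 is not a perfect cube.
Continuing the search up to |y| = 45 finds no solutions either.
No (x, y) in the scanned range satisfies the equation.

No integer solutions with |y| ≤ 45.


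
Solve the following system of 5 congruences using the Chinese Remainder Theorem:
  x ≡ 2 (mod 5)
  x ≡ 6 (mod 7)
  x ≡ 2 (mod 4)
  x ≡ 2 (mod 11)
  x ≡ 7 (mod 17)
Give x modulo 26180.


Product of moduli M = 5 · 7 · 4 · 11 · 17 = 26180.
Merge one congruence at a time:
  Start: x ≡ 2 (mod 5).
  Combine with x ≡ 6 (mod 7); new modulus lcm = 35.
    Write x = 2 + 5·t and substitute into x ≡ 6 (mod 7): 5·t ≡ 6 − 2 = 4 (mod 7).
    The inverse of 5 mod 7 is 3 (since 5·3 = 15 = 2·7 + 1), so t ≡ 3·4 = 12 ≡ 5 (mod 7).
    Then x = 2 + 5·5 = 27, valid modulo lcm(5, 7) = 35: x ≡ 27 (mod 35).
  Combine with x ≡ 2 (mod 4); new modulus lcm = 140.
    Write x = 27 + 35·t and substitute into x ≡ 2 (mod 4): 35·t ≡ 2 − 27 = -25 (mod 4).
    Reduce coefficients mod 4: 3·t ≡ 3 (mod 4).
    The inverse of 3 mod 4 is 3 (since 3·3 = 9 = 2·4 + 1), so t ≡ 3·3 = 9 ≡ 1 (mod 4).
    Then x = 27 + 35·1 = 62, valid modulo lcm(35, 4) = 140: x ≡ 62 (mod 140).
  Combine with x ≡ 2 (mod 11); new modulus lcm = 1540.
    Write x = 62 + 140·t and substitute into x ≡ 2 (mod 11): 140·t ≡ 2 − 62 = -60 (mod 11).
    Reduce coefficients mod 11: 8·t ≡ 6 (mod 11).
    The inverse of 8 mod 11 is 7 (since 8·7 = 56 = 5·11 + 1), so t ≡ 7·6 = 42 ≡ 9 (mod 11).
    Then x = 62 + 140·9 = 1322, valid modulo lcm(140, 11) = 1540: x ≡ 1322 (mod 1540).
  Combine with x ≡ 7 (mod 17); new modulus lcm = 26180.
    Write x = 1322 + 1540·t and substitute into x ≡ 7 (mod 17): 1540·t ≡ 7 − 1322 = -1315 (mod 17).
    Reduce coefficients mod 17: 10·t ≡ 11 (mod 17).
    The inverse of 10 mod 17 is 12 (since 10·12 = 120 = 7·17 + 1), so t ≡ 12·11 = 132 ≡ 13 (mod 17).
    Then x = 1322 + 1540·13 = 21342, valid modulo lcm(1540, 17) = 26180: x ≡ 21342 (mod 26180).
Verify against each original: 21342 mod 5 = 2, 21342 mod 7 = 6, 21342 mod 4 = 2, 21342 mod 11 = 2, 21342 mod 17 = 7.

x ≡ 21342 (mod 26180).


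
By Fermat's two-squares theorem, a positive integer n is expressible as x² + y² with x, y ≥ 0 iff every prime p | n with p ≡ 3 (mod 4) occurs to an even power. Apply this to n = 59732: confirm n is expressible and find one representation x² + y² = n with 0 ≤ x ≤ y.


Step 1: Factor n = 59732 = 2^2 · 109 · 137.
Step 2: Check the mod-4 condition on each prime factor: 2 = 2 (special); 109 ≡ 1 (mod 4), exponent 1; 137 ≡ 1 (mod 4), exponent 1.
All primes ≡ 3 (mod 4) appear to even exponent (or don't appear), so by the two-squares theorem n IS expressible as a sum of two squares.
Step 3: Build a representation. Group n = k² · m with k = 2 and m = 109 · 137 = 14933 (a product of primes ≡ 1 (mod 4)); a representation of m scales to one of n via (k·x)² + (k·y)² = k²(x² + y²). Each prime p ≡ 1 (mod 4) is itself a sum of two squares; find a² by testing p − a² for a perfect square:
  109: 109 − 1² = 108, 109 − 2² = 105, 109 − 3² = 100 = 10² ⇒ 109 = 3² + 10².
  137: 137 − 1² = 136, 137 − 2² = 133, 137 − 3² = 128, 137 − 4² = 121 = 11² ⇒ 137 = 4² + 11².
  Combine using the Brahmagupta–Fibonacci identity (a² + b²)(c² + d²) = (ac − bd)² + (ad + bc)² = (ac + bd)² + (ad − bc)²:
  109 · 137 = 14933: from (3² + 10²)(4² + 11²), take (3·4 − 10·11, 3·11 + 10·4) = (12 − 110, 33 + 40) = (-98, 73); dropping signs (only squares matter) gives (98, 73); check 98² + 73² = 9604 + 5329 = 14933 ✓.
  Scale by k = 2: (2·98, 2·73) = (196, 146).
Step 4: Order so x ≤ y and verify: 146² + 196² = 21316 + 38416 = 59732 = n. ✓

n = 59732 = 146² + 196² (one valid representation with x ≤ y).


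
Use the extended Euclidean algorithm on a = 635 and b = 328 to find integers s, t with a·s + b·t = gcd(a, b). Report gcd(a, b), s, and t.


Euclidean algorithm on (635, 328) — divide until remainder is 0:
  635 = 1 · 328 + 307
  328 = 1 · 307 + 21
  307 = 14 · 21 + 13
  21 = 1 · 13 + 8
  13 = 1 · 8 + 5
  8 = 1 · 5 + 3
  5 = 1 · 3 + 2
  3 = 1 · 2 + 1
  2 = 2 · 1 + 0
gcd(635, 328) = 1.
Track Bezout coefficients alongside the remainders: start with r₀ = 635 = a·1 + b·0 (s = 1, t = 0) and r₁ = 328 = a·0 + b·1 (s = 0, t = 1); each new remainder r_{k+1} = r_{k-1} − q_k·r_k inherits s_{k+1} = s_{k-1} − q_k·s_k, t_{k+1} = t_{k-1} − q_k·t_k, so r_k = a·s_k + b·t_k at every step:
  q = 1: r = 307, s = 1 − 1·0 = 1, t = 0 − 1·1 = -1  (check: 635·1 + 328·(-1) = 307)
  q = 1: r = 21, s = 0 − 1·1 = -1, t = 1 − 1·(-1) = 2  (check: 635·(-1) + 328·2 = 21)
  q = 14: r = 13, s = 1 − 14·(-1) = 15, t = -1 − 14·2 = -29  (check: 635·15 + 328·(-29) = 13)
  q = 1: r = 8, s = -1 − 1·15 = -16, t = 2 − 1·(-29) = 31  (check: 635·(-16) + 328·31 = 8)
  q = 1: r = 5, s = 15 − 1·(-16) = 31, t = -29 − 1·31 = -60  (check: 635·31 + 328·(-60) = 5)
  q = 1: r = 3, s = -16 − 1·31 = -47, t = 31 − 1·(-60) = 91  (check: 635·(-47) + 328·91 = 3)
  q = 1: r = 2, s = 31 − 1·(-47) = 78, t = -60 − 1·91 = -151  (check: 635·78 + 328·(-151) = 2)
  q = 1: r = 1, s = -47 − 1·78 = -125, t = 91 − 1·(-151) = 242  (check: 635·(-125) + 328·242 = 1)
The row with r = 1 (the gcd) gives the Bezout coefficients s = -125, t = 242.
Result: 635 · (-125) + 328 · (242) = 1.

gcd(635, 328) = 1; s = -125, t = 242 (check: 635·(-125) + 328·242 = 1).


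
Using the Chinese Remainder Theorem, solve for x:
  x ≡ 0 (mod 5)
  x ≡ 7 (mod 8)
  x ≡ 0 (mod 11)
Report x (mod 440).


Moduli 5, 8, 11 are pairwise coprime; by CRT there is a unique solution modulo M = 5 · 8 · 11 = 440.
Solve pairwise, accumulating the modulus:
  Start with x ≡ 0 (mod 5).
  Combine with x ≡ 7 (mod 8): since gcd(5, 8) = 1, we get a unique residue mod 40.
    Write x = 0 + 5·t and substitute into x ≡ 7 (mod 8): 5·t ≡ 7 − 0 = 7 (mod 8).
    The inverse of 5 mod 8 is 5 (since 5·5 = 25 = 3·8 + 1), so t ≡ 5·7 = 35 ≡ 3 (mod 8).
    Then x = 0 + 5·3 = 15, valid modulo lcm(5, 8) = 40: x ≡ 15 (mod 40).
  Combine with x ≡ 0 (mod 11): since gcd(40, 11) = 1, we get a unique residue mod 440.
    Write x = 15 + 40·t and substitute into x ≡ 0 (mod 11): 40·t ≡ 0 − 15 = -15 (mod 11).
    Reduce coefficients mod 11: 7·t ≡ 7 (mod 11).
    The inverse of 7 mod 11 is 8 (since 7·8 = 56 = 5·11 + 1), so t ≡ 8·7 = 56 ≡ 1 (mod 11).
    Then x = 15 + 40·1 = 55, valid modulo lcm(40, 11) = 440: x ≡ 55 (mod 440).
Verify: 55 mod 5 = 0 ✓, 55 mod 8 = 7 ✓, 55 mod 11 = 0 ✓.

x ≡ 55 (mod 440).


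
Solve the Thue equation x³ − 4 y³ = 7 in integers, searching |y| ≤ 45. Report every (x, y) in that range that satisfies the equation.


The equation is x³ - 4y³ = 7. For fixed y, x³ = 4·y³ + 7, so a solution requires the RHS to be a perfect cube.
Strategy: iterate y from -45 to 45, compute RHS = 4·y³ + 7, and check whether it is a (positive or negative) perfect cube.
Check small values of y:
  y = 0: RHS = 7 is not a perfect cube.
  y = 1: RHS = 11 is not a perfect cube.
  y = -1: RHS = 3 is not a perfect cube.
  y = 2: RHS = 39 is not a perfect cube.
  y = -2: RHS = -25 is not a perfect cube.
  y = 3: RHS = 115 is not a perfect cube.
  y = -3: RHS = -101 is not a perfect cube.
Continuing the search up to |y| = 45 finds no solutions either.
No (x, y) in the scanned range satisfies the equation.

No integer solutions with |y| ≤ 45.


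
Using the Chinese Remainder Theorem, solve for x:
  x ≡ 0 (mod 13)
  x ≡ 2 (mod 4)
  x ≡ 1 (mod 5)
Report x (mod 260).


Moduli 13, 4, 5 are pairwise coprime; by CRT there is a unique solution modulo M = 13 · 4 · 5 = 260.
Solve pairwise, accumulating the modulus:
  Start with x ≡ 0 (mod 13).
  Combine with x ≡ 2 (mod 4): since gcd(13, 4) = 1, we get a unique residue mod 52.
    Write x = 0 + 13·t and substitute into x ≡ 2 (mod 4): 13·t ≡ 2 − 0 = 2 (mod 4).
    Reduce coefficients mod 4: 1·t ≡ 2 (mod 4).
    So t ≡ 2 (mod 4).
    Then x = 0 + 13·2 = 26, valid modulo lcm(13, 4) = 52: x ≡ 26 (mod 52).
  Combine with x ≡ 1 (mod 5): since gcd(52, 5) = 1, we get a unique residue mod 260.
    Write x = 26 + 52·t and substitute into x ≡ 1 (mod 5): 52·t ≡ 1 − 26 = -25 (mod 5).
    Reduce coefficients mod 5: 2·t ≡ 0 (mod 5).
    The inverse of 2 mod 5 is 3 (since 2·3 = 6 = 1·5 + 1), so t ≡ 3·0 = 0 ≡ 0 (mod 5).
    Then x = 26 + 52·0 = 26, valid modulo lcm(52, 5) = 260: x ≡ 26 (mod 260).
Verify: 26 mod 13 = 0 ✓, 26 mod 4 = 2 ✓, 26 mod 5 = 1 ✓.

x ≡ 26 (mod 260).


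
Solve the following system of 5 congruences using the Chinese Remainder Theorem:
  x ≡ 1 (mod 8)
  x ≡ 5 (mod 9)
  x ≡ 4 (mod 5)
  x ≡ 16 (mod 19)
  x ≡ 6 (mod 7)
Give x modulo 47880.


Product of moduli M = 8 · 9 · 5 · 19 · 7 = 47880.
Merge one congruence at a time:
  Start: x ≡ 1 (mod 8).
  Combine with x ≡ 5 (mod 9); new modulus lcm = 72.
    Write x = 1 + 8·t and substitute into x ≡ 5 (mod 9): 8·t ≡ 5 − 1 = 4 (mod 9).
    The inverse of 8 mod 9 is 8 (since 8·8 = 64 = 7·9 + 1), so t ≡ 8·4 = 32 ≡ 5 (mod 9).
    Then x = 1 + 8·5 = 41, valid modulo lcm(8, 9) = 72: x ≡ 41 (mod 72).
  Combine with x ≡ 4 (mod 5); new modulus lcm = 360.
    Write x = 41 + 72·t and substitute into x ≡ 4 (mod 5): 72·t ≡ 4 − 41 = -37 (mod 5).
    Reduce coefficients mod 5: 2·t ≡ 3 (mod 5).
    The inverse of 2 mod 5 is 3 (since 2·3 = 6 = 1·5 + 1), so t ≡ 3·3 = 9 ≡ 4 (mod 5).
    Then x = 41 + 72·4 = 329, valid modulo lcm(72, 5) = 360: x ≡ 329 (mod 360).
  Combine with x ≡ 16 (mod 19); new modulus lcm = 6840.
    Write x = 329 + 360·t and substitute into x ≡ 16 (mod 19): 360·t ≡ 16 − 329 = -313 (mod 19).
    Reduce coefficients mod 19: 18·t ≡ 10 (mod 19).
    The inverse of 18 mod 19 is 18 (since 18·18 = 324 = 17·19 + 1), so t ≡ 18·10 = 180 ≡ 9 (mod 19).
    Then x = 329 + 360·9 = 3569, valid modulo lcm(360, 19) = 6840: x ≡ 3569 (mod 6840).
  Combine with x ≡ 6 (mod 7); new modulus lcm = 47880.
    Write x = 3569 + 6840·t and substitute into x ≡ 6 (mod 7): 6840·t ≡ 6 − 3569 = -3563 (mod 7).
    Reduce coefficients mod 7: 1·t ≡ 0 (mod 7).
    So t ≡ 0 (mod 7).
    Then x = 3569 + 6840·0 = 3569, valid modulo lcm(6840, 7) = 47880: x ≡ 3569 (mod 47880).
Verify against each original: 3569 mod 8 = 1, 3569 mod 9 = 5, 3569 mod 5 = 4, 3569 mod 19 = 16, 3569 mod 7 = 6.

x ≡ 3569 (mod 47880).


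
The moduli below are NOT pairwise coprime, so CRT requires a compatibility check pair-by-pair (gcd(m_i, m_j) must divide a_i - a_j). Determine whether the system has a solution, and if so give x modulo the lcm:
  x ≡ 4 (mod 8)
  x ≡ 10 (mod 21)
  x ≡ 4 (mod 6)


Moduli 8, 21, 6 are not pairwise coprime, so CRT works modulo lcm(m_i) when all pairwise compatibility conditions hold.
Pairwise compatibility: gcd(m_i, m_j) must divide a_i - a_j for every pair.
Merge one congruence at a time:
  Start: x ≡ 4 (mod 8).
  Combine with x ≡ 10 (mod 21): gcd(8, 21) = 1; 10 - 4 = 6, which IS divisible by 1, so compatible.
    Write x = 4 + 8·t and substitute into x ≡ 10 (mod 21): 8·t ≡ 10 − 4 = 6 (mod 21).
    The inverse of 8 mod 21 is 8 (since 8·8 = 64 = 3·21 + 1), so t ≡ 8·6 = 48 ≡ 6 (mod 21).
    Then x = 4 + 8·6 = 52, valid modulo lcm(8, 21) = 168: x ≡ 52 (mod 168).
  Combine with x ≡ 4 (mod 6): gcd(168, 6) = 6; 4 - 52 = -48, which IS divisible by 6, so compatible.
    Write x = 52 + 168·t and substitute into x ≡ 4 (mod 6): 168·t ≡ 4 − 52 = -48 (mod 6).
    Divide the congruence (and modulus) by g = 6: 28·t ≡ -8 (mod 1).
    Modulo 1 every t works; take t = 0.
    Then x = 52 + 168·0 = 52, valid modulo lcm(168, 6) = 168: x ≡ 52 (mod 168).
Verify: 52 mod 8 = 4, 52 mod 21 = 10, 52 mod 6 = 4.

x ≡ 52 (mod 168).


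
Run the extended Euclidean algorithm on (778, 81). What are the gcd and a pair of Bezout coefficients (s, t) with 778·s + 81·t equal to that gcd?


Euclidean algorithm on (778, 81) — divide until remainder is 0:
  778 = 9 · 81 + 49
  81 = 1 · 49 + 32
  49 = 1 · 32 + 17
  32 = 1 · 17 + 15
  17 = 1 · 15 + 2
  15 = 7 · 2 + 1
  2 = 2 · 1 + 0
gcd(778, 81) = 1.
Track Bezout coefficients alongside the remainders: start with r₀ = 778 = a·1 + b·0 (s = 1, t = 0) and r₁ = 81 = a·0 + b·1 (s = 0, t = 1); each new remainder r_{k+1} = r_{k-1} − q_k·r_k inherits s_{k+1} = s_{k-1} − q_k·s_k, t_{k+1} = t_{k-1} − q_k·t_k, so r_k = a·s_k + b·t_k at every step:
  q = 9: r = 49, s = 1 − 9·0 = 1, t = 0 − 9·1 = -9  (check: 778·1 + 81·(-9) = 49)
  q = 1: r = 32, s = 0 − 1·1 = -1, t = 1 − 1·(-9) = 10  (check: 778·(-1) + 81·10 = 32)
  q = 1: r = 17, s = 1 − 1·(-1) = 2, t = -9 − 1·10 = -19  (check: 778·2 + 81·(-19) = 17)
  q = 1: r = 15, s = -1 − 1·2 = -3, t = 10 − 1·(-19) = 29  (check: 778·(-3) + 81·29 = 15)
  q = 1: r = 2, s = 2 − 1·(-3) = 5, t = -19 − 1·29 = -48  (check: 778·5 + 81·(-48) = 2)
  q = 7: r = 1, s = -3 − 7·5 = -38, t = 29 − 7·(-48) = 365  (check: 778·(-38) + 81·365 = 1)
The row with r = 1 (the gcd) gives the Bezout coefficients s = -38, t = 365.
Result: 778 · (-38) + 81 · (365) = 1.

gcd(778, 81) = 1; s = -38, t = 365 (check: 778·(-38) + 81·365 = 1).


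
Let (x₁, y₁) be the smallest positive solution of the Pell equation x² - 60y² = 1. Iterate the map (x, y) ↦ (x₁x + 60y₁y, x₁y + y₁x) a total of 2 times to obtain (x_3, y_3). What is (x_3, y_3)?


Step 1: Find the fundamental solution (x₁, y₁) of x² - 60y² = 1.
  Expand √60 as a continued fraction. a₀ = ⌊√60⌋ = 7; iterate m_{k+1} = d_k·a_k − m_k, d_{k+1} = (60 − m_{k+1}²)/d_k, a_{k+1} = ⌊(a₀ + m_{k+1})/d_{k+1}⌋ (starting m₀ = 0, d₀ = 1), with convergents p_k = a_k·p_{k-1} + p_{k-2}, q_k = a_k·q_{k-1} + q_{k-2} (p₋₁ = 1, q₋₁ = 0):
  k = 0: a₀ = 7; p₀/q₀ = 7/1; p₀² − 60·q₀² = 49 − 60 = -11.
  k = 1: m = 7, d = 11, a = ⌊(7 + 7)/11⌋ = 1; p/q = (1·7 + 1)/(1·1 + 0) = 8/1; p² − 60·q² = 64 − 60 = 4.
  k = 2: m = 4, d = 4, a = ⌊(7 + 4)/4⌋ = 2; p/q = (2·8 + 7)/(2·1 + 1) = 23/3; p² − 60·q² = 529 − 540 = -11.
  k = 3: m = 4, d = 11, a = ⌊(7 + 4)/11⌋ = 1; p/q = (1·23 + 8)/(1·3 + 1) = 31/4; p² − 60·q² = 961 − 960 = 1.
  The first convergent with p² − 60·q² = 1 gives the fundamental solution (x₁, y₁) = (31, 4).
Step 2: Apply the recurrence (x_{n+1}, y_{n+1}) = (x₁x_n + 60y₁y_n, x₁y_n + y₁x_n) repeatedly.
  From (x_1, y_1) = (31, 4): x_2 = 31·31 + 60·4·4 = 1921; y_2 = 31·4 + 4·31 = 248.
  From (x_2, y_2) = (1921, 248): x_3 = 31·1921 + 60·4·248 = 119071; y_3 = 31·248 + 4·1921 = 15372.
Step 3: Verify x_3² - 60·y_3² = 14177903041 - 14177903040 = 1 (should be 1). ✓

(x_1, y_1) = (31, 4); (x_3, y_3) = (119071, 15372).


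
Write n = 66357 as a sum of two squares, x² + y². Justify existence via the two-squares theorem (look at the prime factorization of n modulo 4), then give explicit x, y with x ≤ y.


Step 1: Factor n = 66357 = 3^2 · 73 · 101.
Step 2: Check the mod-4 condition on each prime factor: 3 ≡ 3 (mod 4), exponent 2 (must be even); 73 ≡ 1 (mod 4), exponent 1; 101 ≡ 1 (mod 4), exponent 1.
All primes ≡ 3 (mod 4) appear to even exponent (or don't appear), so by the two-squares theorem n IS expressible as a sum of two squares.
Step 3: Build a representation. Group n = k² · m with k = 3 and m = 73 · 101 = 7373 (a product of primes ≡ 1 (mod 4)); a representation of m scales to one of n via (k·x)² + (k·y)² = k²(x² + y²). Each prime p ≡ 1 (mod 4) is itself a sum of two squares; find a² by testing p − a² for a perfect square:
  73: 73 − 1² = 72, 73 − 2² = 69, 73 − 3² = 64 = 8² ⇒ 73 = 3² + 8².
  101: 101 − 1² = 100 = 10² ⇒ 101 = 1² + 10².
  Combine using the Brahmagupta–Fibonacci identity (a² + b²)(c² + d²) = (ac − bd)² + (ad + bc)² = (ac + bd)² + (ad − bc)²:
  73 · 101 = 7373: from (3² + 8²)(1² + 10²), take (3·1 − 8·10, 3·10 + 8·1) = (3 − 80, 30 + 8) = (-77, 38); dropping signs (only squares matter) gives (77, 38); check 77² + 38² = 5929 + 1444 = 7373 ✓.
  Scale by k = 3: (3·77, 3·38) = (231, 114).
Step 4: Order so x ≤ y and verify: 114² + 231² = 12996 + 53361 = 66357 = n. ✓

n = 66357 = 114² + 231² (one valid representation with x ≤ y).


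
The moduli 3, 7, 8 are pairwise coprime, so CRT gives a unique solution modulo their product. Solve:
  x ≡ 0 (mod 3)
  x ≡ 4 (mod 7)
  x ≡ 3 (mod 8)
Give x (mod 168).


Moduli 3, 7, 8 are pairwise coprime; by CRT there is a unique solution modulo M = 3 · 7 · 8 = 168.
Solve pairwise, accumulating the modulus:
  Start with x ≡ 0 (mod 3).
  Combine with x ≡ 4 (mod 7): since gcd(3, 7) = 1, we get a unique residue mod 21.
    Write x = 0 + 3·t and substitute into x ≡ 4 (mod 7): 3·t ≡ 4 − 0 = 4 (mod 7).
    The inverse of 3 mod 7 is 5 (since 3·5 = 15 = 2·7 + 1), so t ≡ 5·4 = 20 ≡ 6 (mod 7).
    Then x = 0 + 3·6 = 18, valid modulo lcm(3, 7) = 21: x ≡ 18 (mod 21).
  Combine with x ≡ 3 (mod 8): since gcd(21, 8) = 1, we get a unique residue mod 168.
    Write x = 18 + 21·t and substitute into x ≡ 3 (mod 8): 21·t ≡ 3 − 18 = -15 (mod 8).
    Reduce coefficients mod 8: 5·t ≡ 1 (mod 8).
    The inverse of 5 mod 8 is 5 (since 5·5 = 25 = 3·8 + 1), so t ≡ 5·1 = 5 ≡ 5 (mod 8).
    Then x = 18 + 21·5 = 123, valid modulo lcm(21, 8) = 168: x ≡ 123 (mod 168).
Verify: 123 mod 3 = 0 ✓, 123 mod 7 = 4 ✓, 123 mod 8 = 3 ✓.

x ≡ 123 (mod 168).


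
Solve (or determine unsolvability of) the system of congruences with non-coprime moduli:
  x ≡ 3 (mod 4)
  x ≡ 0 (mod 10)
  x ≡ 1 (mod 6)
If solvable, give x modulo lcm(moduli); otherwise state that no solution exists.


Moduli 4, 10, 6 are not pairwise coprime, so CRT works modulo lcm(m_i) when all pairwise compatibility conditions hold.
Pairwise compatibility: gcd(m_i, m_j) must divide a_i - a_j for every pair.
Merge one congruence at a time:
  Start: x ≡ 3 (mod 4).
  Combine with x ≡ 0 (mod 10): gcd(4, 10) = 2, and 0 - 3 = -3 is NOT divisible by 2.
    ⇒ system is inconsistent (no integer solution).

No solution (the system is inconsistent).


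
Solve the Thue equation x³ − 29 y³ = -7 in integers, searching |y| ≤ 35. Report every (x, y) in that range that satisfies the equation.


The equation is x³ - 29y³ = -7. For fixed y, x³ = 29·y³ − 7, so a solution requires the RHS to be a perfect cube.
Strategy: iterate y from -35 to 35, compute RHS = 29·y³ − 7, and check whether it is a (positive or negative) perfect cube.
Check small values of y:
  y = 0: RHS = -7 is not a perfect cube.
  y = 1: RHS = 22 is not a perfect cube.
  y = -1: RHS = -36 is not a perfect cube.
  y = 2: RHS = 225 is not a perfect cube.
  y = -2: RHS = -239 is not a perfect cube.
  y = 3: RHS = 776 is not a perfect cube.
  y = -3: RHS = -790 is not a perfect cube.
Continuing the search up to |y| = 35 finds no solutions either.
No (x, y) in the scanned range satisfies the equation.

No integer solutions with |y| ≤ 35.


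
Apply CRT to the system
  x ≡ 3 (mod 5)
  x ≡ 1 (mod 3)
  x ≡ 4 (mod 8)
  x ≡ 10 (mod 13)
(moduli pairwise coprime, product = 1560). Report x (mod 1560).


Product of moduli M = 5 · 3 · 8 · 13 = 1560.
Merge one congruence at a time:
  Start: x ≡ 3 (mod 5).
  Combine with x ≡ 1 (mod 3); new modulus lcm = 15.
    Write x = 3 + 5·t and substitute into x ≡ 1 (mod 3): 5·t ≡ 1 − 3 = -2 (mod 3).
    Reduce coefficients mod 3: 2·t ≡ 1 (mod 3).
    The inverse of 2 mod 3 is 2 (since 2·2 = 4 = 1·3 + 1), so t ≡ 2·1 = 2 ≡ 2 (mod 3).
    Then x = 3 + 5·2 = 13, valid modulo lcm(5, 3) = 15: x ≡ 13 (mod 15).
  Combine with x ≡ 4 (mod 8); new modulus lcm = 120.
    Write x = 13 + 15·t and substitute into x ≡ 4 (mod 8): 15·t ≡ 4 − 13 = -9 (mod 8).
    Reduce coefficients mod 8: 7·t ≡ 7 (mod 8).
    The inverse of 7 mod 8 is 7 (since 7·7 = 49 = 6·8 + 1), so t ≡ 7·7 = 49 ≡ 1 (mod 8).
    Then x = 13 + 15·1 = 28, valid modulo lcm(15, 8) = 120: x ≡ 28 (mod 120).
  Combine with x ≡ 10 (mod 13); new modulus lcm = 1560.
    Write x = 28 + 120·t and substitute into x ≡ 10 (mod 13): 120·t ≡ 10 − 28 = -18 (mod 13).
    Reduce coefficients mod 13: 3·t ≡ 8 (mod 13).
    The inverse of 3 mod 13 is 9 (since 3·9 = 27 = 2·13 + 1), so t ≡ 9·8 = 72 ≡ 7 (mod 13).
    Then x = 28 + 120·7 = 868, valid modulo lcm(120, 13) = 1560: x ≡ 868 (mod 1560).
Verify against each original: 868 mod 5 = 3, 868 mod 3 = 1, 868 mod 8 = 4, 868 mod 13 = 10.

x ≡ 868 (mod 1560).


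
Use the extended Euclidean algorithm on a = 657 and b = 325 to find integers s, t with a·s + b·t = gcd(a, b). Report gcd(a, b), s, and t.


Euclidean algorithm on (657, 325) — divide until remainder is 0:
  657 = 2 · 325 + 7
  325 = 46 · 7 + 3
  7 = 2 · 3 + 1
  3 = 3 · 1 + 0
gcd(657, 325) = 1.
Track Bezout coefficients alongside the remainders: start with r₀ = 657 = a·1 + b·0 (s = 1, t = 0) and r₁ = 325 = a·0 + b·1 (s = 0, t = 1); each new remainder r_{k+1} = r_{k-1} − q_k·r_k inherits s_{k+1} = s_{k-1} − q_k·s_k, t_{k+1} = t_{k-1} − q_k·t_k, so r_k = a·s_k + b·t_k at every step:
  q = 2: r = 7, s = 1 − 2·0 = 1, t = 0 − 2·1 = -2  (check: 657·1 + 325·(-2) = 7)
  q = 46: r = 3, s = 0 − 46·1 = -46, t = 1 − 46·(-2) = 93  (check: 657·(-46) + 325·93 = 3)
  q = 2: r = 1, s = 1 − 2·(-46) = 93, t = -2 − 2·93 = -188  (check: 657·93 + 325·(-188) = 1)
The row with r = 1 (the gcd) gives the Bezout coefficients s = 93, t = -188.
Result: 657 · (93) + 325 · (-188) = 1.

gcd(657, 325) = 1; s = 93, t = -188 (check: 657·93 + 325·(-188) = 1).


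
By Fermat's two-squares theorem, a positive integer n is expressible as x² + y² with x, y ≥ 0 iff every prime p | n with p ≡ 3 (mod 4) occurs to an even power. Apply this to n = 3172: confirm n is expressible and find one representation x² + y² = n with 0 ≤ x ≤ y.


Step 1: Factor n = 3172 = 2^2 · 13 · 61.
Step 2: Check the mod-4 condition on each prime factor: 2 = 2 (special); 13 ≡ 1 (mod 4), exponent 1; 61 ≡ 1 (mod 4), exponent 1.
All primes ≡ 3 (mod 4) appear to even exponent (or don't appear), so by the two-squares theorem n IS expressible as a sum of two squares.
Step 3: Build a representation. Group n = k² · m with k = 2 and m = 13 · 61 = 793 (a product of primes ≡ 1 (mod 4)); a representation of m scales to one of n via (k·x)² + (k·y)² = k²(x² + y²). Each prime p ≡ 1 (mod 4) is itself a sum of two squares; find a² by testing p − a² for a perfect square:
  13: 13 − 1² = 12, 13 − 2² = 9 = 3² ⇒ 13 = 2² + 3².
  61: 61 − 1² = 60, 61 − 2² = 57, 61 − 3² = 52, 61 − 4² = 45, 61 − 5² = 36 = 6² ⇒ 61 = 5² + 6².
  Combine using the Brahmagupta–Fibonacci identity (a² + b²)(c² + d²) = (ac − bd)² + (ad + bc)² = (ac + bd)² + (ad − bc)²:
  13 · 61 = 793: from (2² + 3²)(5² + 6²), take (2·5 − 3·6, 2·6 + 3·5) = (10 − 18, 12 + 15) = (-8, 27); dropping signs (only squares matter) gives (8, 27); check 8² + 27² = 64 + 729 = 793 ✓.
  Scale by k = 2: (2·8, 2·27) = (16, 54).
Step 4: Order so x ≤ y and verify: 16² + 54² = 256 + 2916 = 3172 = n. ✓

n = 3172 = 16² + 54² (one valid representation with x ≤ y).


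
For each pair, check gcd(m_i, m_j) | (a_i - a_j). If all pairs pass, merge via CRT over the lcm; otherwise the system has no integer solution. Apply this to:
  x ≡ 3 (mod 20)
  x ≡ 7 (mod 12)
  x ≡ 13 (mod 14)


Moduli 20, 12, 14 are not pairwise coprime, so CRT works modulo lcm(m_i) when all pairwise compatibility conditions hold.
Pairwise compatibility: gcd(m_i, m_j) must divide a_i - a_j for every pair.
Merge one congruence at a time:
  Start: x ≡ 3 (mod 20).
  Combine with x ≡ 7 (mod 12): gcd(20, 12) = 4; 7 - 3 = 4, which IS divisible by 4, so compatible.
    Write x = 3 + 20·t and substitute into x ≡ 7 (mod 12): 20·t ≡ 7 − 3 = 4 (mod 12).
    Divide the congruence (and modulus) by g = 4: 5·t ≡ 1 (mod 3).
    Reduce coefficients mod 3: 2·t ≡ 1 (mod 3).
    The inverse of 2 mod 3 is 2 (since 2·2 = 4 = 1·3 + 1), so t ≡ 2·1 = 2 ≡ 2 (mod 3).
    Then x = 3 + 20·2 = 43, valid modulo lcm(20, 12) = 60: x ≡ 43 (mod 60).
  Combine with x ≡ 13 (mod 14): gcd(60, 14) = 2; 13 - 43 = -30, which IS divisible by 2, so compatible.
    Write x = 43 + 60·t and substitute into x ≡ 13 (mod 14): 60·t ≡ 13 − 43 = -30 (mod 14).
    Divide the congruence (and modulus) by g = 2: 30·t ≡ -15 (mod 7).
    Reduce coefficients mod 7: 2·t ≡ 6 (mod 7).
    The inverse of 2 mod 7 is 4 (since 2·4 = 8 = 1·7 + 1), so t ≡ 4·6 = 24 ≡ 3 (mod 7).
    Then x = 43 + 60·3 = 223, valid modulo lcm(60, 14) = 420: x ≡ 223 (mod 420).
Verify: 223 mod 20 = 3, 223 mod 12 = 7, 223 mod 14 = 13.

x ≡ 223 (mod 420).


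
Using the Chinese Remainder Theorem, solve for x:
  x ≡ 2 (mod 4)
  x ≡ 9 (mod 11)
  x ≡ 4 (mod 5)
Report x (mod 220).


Moduli 4, 11, 5 are pairwise coprime; by CRT there is a unique solution modulo M = 4 · 11 · 5 = 220.
Solve pairwise, accumulating the modulus:
  Start with x ≡ 2 (mod 4).
  Combine with x ≡ 9 (mod 11): since gcd(4, 11) = 1, we get a unique residue mod 44.
    Write x = 2 + 4·t and substitute into x ≡ 9 (mod 11): 4·t ≡ 9 − 2 = 7 (mod 11).
    The inverse of 4 mod 11 is 3 (since 4·3 = 12 = 1·11 + 1), so t ≡ 3·7 = 21 ≡ 10 (mod 11).
    Then x = 2 + 4·10 = 42, valid modulo lcm(4, 11) = 44: x ≡ 42 (mod 44).
  Combine with x ≡ 4 (mod 5): since gcd(44, 5) = 1, we get a unique residue mod 220.
    Write x = 42 + 44·t and substitute into x ≡ 4 (mod 5): 44·t ≡ 4 − 42 = -38 (mod 5).
    Reduce coefficients mod 5: 4·t ≡ 2 (mod 5).
    The inverse of 4 mod 5 is 4 (since 4·4 = 16 = 3·5 + 1), so t ≡ 4·2 = 8 ≡ 3 (mod 5).
    Then x = 42 + 44·3 = 174, valid modulo lcm(44, 5) = 220: x ≡ 174 (mod 220).
Verify: 174 mod 4 = 2 ✓, 174 mod 11 = 9 ✓, 174 mod 5 = 4 ✓.

x ≡ 174 (mod 220).


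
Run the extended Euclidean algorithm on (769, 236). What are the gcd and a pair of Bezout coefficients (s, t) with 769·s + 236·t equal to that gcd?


Euclidean algorithm on (769, 236) — divide until remainder is 0:
  769 = 3 · 236 + 61
  236 = 3 · 61 + 53
  61 = 1 · 53 + 8
  53 = 6 · 8 + 5
  8 = 1 · 5 + 3
  5 = 1 · 3 + 2
  3 = 1 · 2 + 1
  2 = 2 · 1 + 0
gcd(769, 236) = 1.
Track Bezout coefficients alongside the remainders: start with r₀ = 769 = a·1 + b·0 (s = 1, t = 0) and r₁ = 236 = a·0 + b·1 (s = 0, t = 1); each new remainder r_{k+1} = r_{k-1} − q_k·r_k inherits s_{k+1} = s_{k-1} − q_k·s_k, t_{k+1} = t_{k-1} − q_k·t_k, so r_k = a·s_k + b·t_k at every step:
  q = 3: r = 61, s = 1 − 3·0 = 1, t = 0 − 3·1 = -3  (check: 769·1 + 236·(-3) = 61)
  q = 3: r = 53, s = 0 − 3·1 = -3, t = 1 − 3·(-3) = 10  (check: 769·(-3) + 236·10 = 53)
  q = 1: r = 8, s = 1 − 1·(-3) = 4, t = -3 − 1·10 = -13  (check: 769·4 + 236·(-13) = 8)
  q = 6: r = 5, s = -3 − 6·4 = -27, t = 10 − 6·(-13) = 88  (check: 769·(-27) + 236·88 = 5)
  q = 1: r = 3, s = 4 − 1·(-27) = 31, t = -13 − 1·88 = -101  (check: 769·31 + 236·(-101) = 3)
  q = 1: r = 2, s = -27 − 1·31 = -58, t = 88 − 1·(-101) = 189  (check: 769·(-58) + 236·189 = 2)
  q = 1: r = 1, s = 31 − 1·(-58) = 89, t = -101 − 1·189 = -290  (check: 769·89 + 236·(-290) = 1)
The row with r = 1 (the gcd) gives the Bezout coefficients s = 89, t = -290.
Result: 769 · (89) + 236 · (-290) = 1.

gcd(769, 236) = 1; s = 89, t = -290 (check: 769·89 + 236·(-290) = 1).


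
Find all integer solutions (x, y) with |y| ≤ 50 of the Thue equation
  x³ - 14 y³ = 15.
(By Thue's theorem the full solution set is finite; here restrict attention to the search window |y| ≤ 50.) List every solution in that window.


The equation is x³ - 14y³ = 15. For fixed y, x³ = 14·y³ + 15, so a solution requires the RHS to be a perfect cube.
Strategy: iterate y from -50 to 50, compute RHS = 14·y³ + 15, and check whether it is a (positive or negative) perfect cube.
Check small values of y:
  y = 0: RHS = 15 is not a perfect cube.
  y = 1: RHS = 29 is not a perfect cube.
  y = -1: RHS = 1 = (1)³ ⇒ x = 1 works.
  y = 2: RHS = 127 is not a perfect cube.
  y = -2: RHS = -97 is not a perfect cube.
  y = 3: RHS = 393 is not a perfect cube.
  y = -3: RHS = -363 is not a perfect cube.
Continuing the search up to |y| = 50 finds no further solutions beyond those listed.
Collected solutions: (1, -1).

Solutions (with |y| ≤ 50): (1, -1).


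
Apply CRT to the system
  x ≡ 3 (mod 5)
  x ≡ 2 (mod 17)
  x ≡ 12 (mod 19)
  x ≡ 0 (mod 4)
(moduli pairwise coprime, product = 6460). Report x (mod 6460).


Product of moduli M = 5 · 17 · 19 · 4 = 6460.
Merge one congruence at a time:
  Start: x ≡ 3 (mod 5).
  Combine with x ≡ 2 (mod 17); new modulus lcm = 85.
    Write x = 3 + 5·t and substitute into x ≡ 2 (mod 17): 5·t ≡ 2 − 3 = -1 (mod 17).
    Reduce coefficients mod 17: 5·t ≡ 16 (mod 17).
    The inverse of 5 mod 17 is 7 (since 5·7 = 35 = 2·17 + 1), so t ≡ 7·16 = 112 ≡ 10 (mod 17).
    Then x = 3 + 5·10 = 53, valid modulo lcm(5, 17) = 85: x ≡ 53 (mod 85).
  Combine with x ≡ 12 (mod 19); new modulus lcm = 1615.
    Write x = 53 + 85·t and substitute into x ≡ 12 (mod 19): 85·t ≡ 12 − 53 = -41 (mod 19).
    Reduce coefficients mod 19: 9·t ≡ 16 (mod 19).
    The inverse of 9 mod 19 is 17 (since 9·17 = 153 = 8·19 + 1), so t ≡ 17·16 = 272 ≡ 6 (mod 19).
    Then x = 53 + 85·6 = 563, valid modulo lcm(85, 19) = 1615: x ≡ 563 (mod 1615).
  Combine with x ≡ 0 (mod 4); new modulus lcm = 6460.
    Write x = 563 + 1615·t and substitute into x ≡ 0 (mod 4): 1615·t ≡ 0 − 563 = -563 (mod 4).
    Reduce coefficients mod 4: 3·t ≡ 1 (mod 4).
    The inverse of 3 mod 4 is 3 (since 3·3 = 9 = 2·4 + 1), so t ≡ 3·1 = 3 ≡ 3 (mod 4).
    Then x = 563 + 1615·3 = 5408, valid modulo lcm(1615, 4) = 6460: x ≡ 5408 (mod 6460).
Verify against each original: 5408 mod 5 = 3, 5408 mod 17 = 2, 5408 mod 19 = 12, 5408 mod 4 = 0.

x ≡ 5408 (mod 6460).


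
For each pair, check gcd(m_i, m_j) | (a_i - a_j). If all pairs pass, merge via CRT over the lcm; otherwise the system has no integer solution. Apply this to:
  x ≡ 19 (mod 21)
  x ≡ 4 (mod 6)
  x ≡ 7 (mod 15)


Moduli 21, 6, 15 are not pairwise coprime, so CRT works modulo lcm(m_i) when all pairwise compatibility conditions hold.
Pairwise compatibility: gcd(m_i, m_j) must divide a_i - a_j for every pair.
Merge one congruence at a time:
  Start: x ≡ 19 (mod 21).
  Combine with x ≡ 4 (mod 6): gcd(21, 6) = 3; 4 - 19 = -15, which IS divisible by 3, so compatible.
    Write x = 19 + 21·t and substitute into x ≡ 4 (mod 6): 21·t ≡ 4 − 19 = -15 (mod 6).
    Divide the congruence (and modulus) by g = 3: 7·t ≡ -5 (mod 2).
    Reduce coefficients mod 2: 1·t ≡ 1 (mod 2).
    So t ≡ 1 (mod 2).
    Then x = 19 + 21·1 = 40, valid modulo lcm(21, 6) = 42: x ≡ 40 (mod 42).
  Combine with x ≡ 7 (mod 15): gcd(42, 15) = 3; 7 - 40 = -33, which IS divisible by 3, so compatible.
    Write x = 40 + 42·t and substitute into x ≡ 7 (mod 15): 42·t ≡ 7 − 40 = -33 (mod 15).
    Divide the congruence (and modulus) by g = 3: 14·t ≡ -11 (mod 5).
    Reduce coefficients mod 5: 4·t ≡ 4 (mod 5).
    The inverse of 4 mod 5 is 4 (since 4·4 = 16 = 3·5 + 1), so t ≡ 4·4 = 16 ≡ 1 (mod 5).
    Then x = 40 + 42·1 = 82, valid modulo lcm(42, 15) = 210: x ≡ 82 (mod 210).
Verify: 82 mod 21 = 19, 82 mod 6 = 4, 82 mod 15 = 7.

x ≡ 82 (mod 210).


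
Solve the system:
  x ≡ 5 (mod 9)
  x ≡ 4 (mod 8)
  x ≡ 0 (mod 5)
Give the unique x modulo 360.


Moduli 9, 8, 5 are pairwise coprime; by CRT there is a unique solution modulo M = 9 · 8 · 5 = 360.
Solve pairwise, accumulating the modulus:
  Start with x ≡ 5 (mod 9).
  Combine with x ≡ 4 (mod 8): since gcd(9, 8) = 1, we get a unique residue mod 72.
    Write x = 5 + 9·t and substitute into x ≡ 4 (mod 8): 9·t ≡ 4 − 5 = -1 (mod 8).
    Reduce coefficients mod 8: 1·t ≡ 7 (mod 8).
    So t ≡ 7 (mod 8).
    Then x = 5 + 9·7 = 68, valid modulo lcm(9, 8) = 72: x ≡ 68 (mod 72).
  Combine with x ≡ 0 (mod 5): since gcd(72, 5) = 1, we get a unique residue mod 360.
    Write x = 68 + 72·t and substitute into x ≡ 0 (mod 5): 72·t ≡ 0 − 68 = -68 (mod 5).
    Reduce coefficients mod 5: 2·t ≡ 2 (mod 5).
    The inverse of 2 mod 5 is 3 (since 2·3 = 6 = 1·5 + 1), so t ≡ 3·2 = 6 ≡ 1 (mod 5).
    Then x = 68 + 72·1 = 140, valid modulo lcm(72, 5) = 360: x ≡ 140 (mod 360).
Verify: 140 mod 9 = 5 ✓, 140 mod 8 = 4 ✓, 140 mod 5 = 0 ✓.

x ≡ 140 (mod 360).


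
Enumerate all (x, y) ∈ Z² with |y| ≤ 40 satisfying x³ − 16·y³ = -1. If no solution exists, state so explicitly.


The equation is x³ - 16y³ = -1. For fixed y, x³ = 16·y³ − 1, so a solution requires the RHS to be a perfect cube.
Strategy: iterate y from -40 to 40, compute RHS = 16·y³ − 1, and check whether it is a (positive or negative) perfect cube.
Check small values of y:
  y = 0: RHS = -1 = (-1)³ ⇒ x = -1 works.
  y = 1: RHS = 15 is not a perfect cube.
  y = -1: RHS = -17 is not a perfect cube.
  y = 2: RHS = 127 is not a perfect cube.
  y = -2: RHS = -129 is not a perfect cube.
  y = 3: RHS = 431 is not a perfect cube.
  y = -3: RHS = -433 is not a perfect cube.
Continuing the search up to |y| = 40 finds no further solutions beyond those listed.
Collected solutions: (-1, 0).

Solutions (with |y| ≤ 40): (-1, 0).


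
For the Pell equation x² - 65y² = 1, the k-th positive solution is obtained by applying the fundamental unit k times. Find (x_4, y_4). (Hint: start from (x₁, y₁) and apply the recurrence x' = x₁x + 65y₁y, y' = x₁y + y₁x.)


Step 1: Find the fundamental solution (x₁, y₁) of x² - 65y² = 1.
  Expand √65 as a continued fraction. a₀ = ⌊√65⌋ = 8; iterate m_{k+1} = d_k·a_k − m_k, d_{k+1} = (65 − m_{k+1}²)/d_k, a_{k+1} = ⌊(a₀ + m_{k+1})/d_{k+1}⌋ (starting m₀ = 0, d₀ = 1), with convergents p_k = a_k·p_{k-1} + p_{k-2}, q_k = a_k·q_{k-1} + q_{k-2} (p₋₁ = 1, q₋₁ = 0):
  k = 0: a₀ = 8; p₀/q₀ = 8/1; p₀² − 65·q₀² = 64 − 65 = -1.
  k = 1: m = 8, d = 1, a = ⌊(8 + 8)/1⌋ = 16; p/q = (16·8 + 1)/(16·1 + 0) = 129/16; p² − 65·q² = 16641 − 16640 = 1.
  The first convergent with p² − 65·q² = 1 gives the fundamental solution (x₁, y₁) = (129, 16).
Step 2: Apply the recurrence (x_{n+1}, y_{n+1}) = (x₁x_n + 65y₁y_n, x₁y_n + y₁x_n) repeatedly.
  From (x_1, y_1) = (129, 16): x_2 = 129·129 + 65·16·16 = 33281; y_2 = 129·16 + 16·129 = 4128.
  From (x_2, y_2) = (33281, 4128): x_3 = 129·33281 + 65·16·4128 = 8586369; y_3 = 129·4128 + 16·33281 = 1065008.
  From (x_3, y_3) = (8586369, 1065008): x_4 = 129·8586369 + 65·16·1065008 = 2215249921; y_4 = 129·1065008 + 16·8586369 = 274767936.
Step 3: Verify x_4² - 65·y_4² = 4907332212490506241 - 4907332212490506240 = 1 (should be 1). ✓

(x_1, y_1) = (129, 16); (x_4, y_4) = (2215249921, 274767936).


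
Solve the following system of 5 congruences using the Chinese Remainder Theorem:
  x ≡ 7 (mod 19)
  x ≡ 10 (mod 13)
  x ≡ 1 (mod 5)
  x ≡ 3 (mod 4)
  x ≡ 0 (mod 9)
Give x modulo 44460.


Product of moduli M = 19 · 13 · 5 · 4 · 9 = 44460.
Merge one congruence at a time:
  Start: x ≡ 7 (mod 19).
  Combine with x ≡ 10 (mod 13); new modulus lcm = 247.
    Write x = 7 + 19·t and substitute into x ≡ 10 (mod 13): 19·t ≡ 10 − 7 = 3 (mod 13).
    Reduce coefficients mod 13: 6·t ≡ 3 (mod 13).
    The inverse of 6 mod 13 is 11 (since 6·11 = 66 = 5·13 + 1), so t ≡ 11·3 = 33 ≡ 7 (mod 13).
    Then x = 7 + 19·7 = 140, valid modulo lcm(19, 13) = 247: x ≡ 140 (mod 247).
  Combine with x ≡ 1 (mod 5); new modulus lcm = 1235.
    Write x = 140 + 247·t and substitute into x ≡ 1 (mod 5): 247·t ≡ 1 − 140 = -139 (mod 5).
    Reduce coefficients mod 5: 2·t ≡ 1 (mod 5).
    The inverse of 2 mod 5 is 3 (since 2·3 = 6 = 1·5 + 1), so t ≡ 3·1 = 3 ≡ 3 (mod 5).
    Then x = 140 + 247·3 = 881, valid modulo lcm(247, 5) = 1235: x ≡ 881 (mod 1235).
  Combine with x ≡ 3 (mod 4); new modulus lcm = 4940.
    Write x = 881 + 1235·t and substitute into x ≡ 3 (mod 4): 1235·t ≡ 3 − 881 = -878 (mod 4).
    Reduce coefficients mod 4: 3·t ≡ 2 (mod 4).
    The inverse of 3 mod 4 is 3 (since 3·3 = 9 = 2·4 + 1), so t ≡ 3·2 = 6 ≡ 2 (mod 4).
    Then x = 881 + 1235·2 = 3351, valid modulo lcm(1235, 4) = 4940: x ≡ 3351 (mod 4940).
  Combine with x ≡ 0 (mod 9); new modulus lcm = 44460.
    Write x = 3351 + 4940·t and substitute into x ≡ 0 (mod 9): 4940·t ≡ 0 − 3351 = -3351 (mod 9).
    Reduce coefficients mod 9: 8·t ≡ 6 (mod 9).
    The inverse of 8 mod 9 is 8 (since 8·8 = 64 = 7·9 + 1), so t ≡ 8·6 = 48 ≡ 3 (mod 9).
    Then x = 3351 + 4940·3 = 18171, valid modulo lcm(4940, 9) = 44460: x ≡ 18171 (mod 44460).
Verify against each original: 18171 mod 19 = 7, 18171 mod 13 = 10, 18171 mod 5 = 1, 18171 mod 4 = 3, 18171 mod 9 = 0.

x ≡ 18171 (mod 44460).


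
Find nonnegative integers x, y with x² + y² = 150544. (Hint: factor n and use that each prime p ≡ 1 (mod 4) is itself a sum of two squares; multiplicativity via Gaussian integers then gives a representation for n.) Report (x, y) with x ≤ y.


Step 1: Factor n = 150544 = 2^4 · 97^2.
Step 2: Check the mod-4 condition on each prime factor: 2 = 2 (special); 97 ≡ 1 (mod 4), exponent 2.
All primes ≡ 3 (mod 4) appear to even exponent (or don't appear), so by the two-squares theorem n IS expressible as a sum of two squares.
Step 3: Build a representation. Group n = k² · m with k = 4 and m = 97 · 97 = 9409 (a product of primes ≡ 1 (mod 4)); a representation of m scales to one of n via (k·x)² + (k·y)² = k²(x² + y²). Each prime p ≡ 1 (mod 4) is itself a sum of two squares; find a² by testing p − a² for a perfect square:
  97: 97 − 1² = 96, 97 − 2² = 93, 97 − 3² = 88, 97 − 4² = 81 = 9² ⇒ 97 = 4² + 9².
  Combine using the Brahmagupta–Fibonacci identity (a² + b²)(c² + d²) = (ac − bd)² + (ad + bc)² = (ac + bd)² + (ad − bc)²:
  97 · 97 = 9409: from (4² + 9²)(4² + 9²), take (4·4 − 9·9, 4·9 + 9·4) = (16 − 81, 36 + 36) = (-65, 72); dropping signs (only squares matter) gives (65, 72); check 65² + 72² = 4225 + 5184 = 9409 ✓.
  Scale by k = 4: (4·65, 4·72) = (260, 288).
Step 4: Order so x ≤ y and verify: 260² + 288² = 67600 + 82944 = 150544 = n. ✓

n = 150544 = 260² + 288² (one valid representation with x ≤ y).
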